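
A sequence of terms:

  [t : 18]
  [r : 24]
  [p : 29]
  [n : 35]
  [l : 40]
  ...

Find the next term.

Letter — letters move back 2 places in the alphabet: t, r, p, n, l → j.
For the second entry, alternating steps +6, +5, +6, +5, …: 18, 24, 29, 35, 40 → 46.
So the next term is [j : 46].

[j : 46]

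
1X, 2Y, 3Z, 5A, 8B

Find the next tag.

First component: 1, 2, 3, 5, 8 → 13 (each term is the sum of the two before it).
For the letter, letters move forward 1 place in the alphabet, wrapping Z→A: X, Y, Z, A, B → C.
So the next tag is 13C.

13C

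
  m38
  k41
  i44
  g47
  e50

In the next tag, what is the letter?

c

Letter goes m, k, i, g, e → c (letters move back 2 places in the alphabet).
Second component: 38, 41, 44, 47, 50 → 53 (+3 each step).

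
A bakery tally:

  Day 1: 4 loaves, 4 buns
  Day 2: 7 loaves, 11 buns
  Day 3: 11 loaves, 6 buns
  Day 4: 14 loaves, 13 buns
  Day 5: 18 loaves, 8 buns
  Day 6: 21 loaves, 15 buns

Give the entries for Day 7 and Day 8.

25 loaves, 10 buns; 28 loaves, 17 buns

Loaves: 4, 7, 11, 14, 18, 21 → 25 → 28 (alternating steps +3, +4, +3, +4, …).
Buns — alternating steps +7, −5, +7, −5, …: 4, 11, 6, 13, 8, 15 → 10 → 17.
So the next two lines are 25 loaves, 10 buns and 28 loaves, 17 buns.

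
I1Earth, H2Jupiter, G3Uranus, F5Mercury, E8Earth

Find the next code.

Letter — letters move back 1 place in the alphabet: I, H, G, F, E → D.
Second component: each term is the sum of the two before it, so 1, 2, 3, 5, 8 → 13.
Planet: repeats Earth → Jupiter → Uranus → Mercury; Earth, Jupiter, Uranus, Mercury, Earth → Jupiter.
So the next code is D13Jupiter.

D13Jupiter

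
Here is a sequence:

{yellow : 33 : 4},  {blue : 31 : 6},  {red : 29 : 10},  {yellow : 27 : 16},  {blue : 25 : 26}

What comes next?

Colour — repeats yellow → blue → red: yellow, blue, red, yellow, blue → red.
Second entry goes 33, 31, 29, 27, 25 → 23 (−2 each step).
Third entry goes 4, 6, 10, 16, 26 → 42 (each term is the sum of the two before it).
So the next tuple is {red : 23 : 42}.

{red : 23 : 42}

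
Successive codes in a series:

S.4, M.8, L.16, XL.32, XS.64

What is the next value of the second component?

128

Second component: ×2 each step, so 4, 8, 16, 32, 64 → 128.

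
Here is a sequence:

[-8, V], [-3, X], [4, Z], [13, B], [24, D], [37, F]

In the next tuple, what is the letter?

For the first value, differences are 5, 7, 9, … (increasing by 2 each time): -8, -3, 4, 13, 24, 37 → 52.
Letter goes V, X, Z, B, D, F → H (letters move forward 2 places in the alphabet, wrapping Z→A).

H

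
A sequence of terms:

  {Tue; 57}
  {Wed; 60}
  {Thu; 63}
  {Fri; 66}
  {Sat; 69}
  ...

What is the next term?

Day — runs through the weekdays Mon→Sun: Tue, Wed, Thu, Fri, Sat → Sun.
For the second component, +3 each step: 57, 60, 63, 66, 69 → 72.
Combining the parts gives {Sun; 72}.

{Sun; 72}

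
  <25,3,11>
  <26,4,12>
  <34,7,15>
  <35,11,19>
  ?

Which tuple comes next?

First coordinate — alternating steps +1, +8, +1, +8, …: 25, 26, 34, 35 → 43.
Second coordinate: each term is the sum of the two before it, so 3, 4, 7, 11 → 18.
Third coordinate goes 11, 12, 15, 19 → 26 (always 8 more than the second coordinate).
Combining the parts gives <43,18,26>.

<43,18,26>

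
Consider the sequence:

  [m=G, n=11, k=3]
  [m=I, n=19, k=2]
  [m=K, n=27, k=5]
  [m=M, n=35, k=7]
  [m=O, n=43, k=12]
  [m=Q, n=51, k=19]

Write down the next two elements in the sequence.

[m=S, n=59, k=31], [m=U, n=67, k=50]

M: letters move forward 2 places in the alphabet, so G, I, K, M, O, Q → S → U.
N — +8 each step: 11, 19, 27, 35, 43, 51 → 59 → 67.
K goes 3, 2, 5, 7, 12, 19 → 31 → 50 (each term is the sum of the two before it).
Putting the parts together: [m=S, n=59, k=31] and then [m=U, n=67, k=50].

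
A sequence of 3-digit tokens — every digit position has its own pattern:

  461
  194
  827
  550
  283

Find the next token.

916

First digit — −3 each step, mod 10: 4, 1, 8, 5, 2 → 9.
Second digit: 6, 9, 2, 5, 8 → 1 (+3 each step, mod 10).
Third digit: +3 each step, mod 10; 1, 4, 7, 0, 3 → 6.
So the next token is 916.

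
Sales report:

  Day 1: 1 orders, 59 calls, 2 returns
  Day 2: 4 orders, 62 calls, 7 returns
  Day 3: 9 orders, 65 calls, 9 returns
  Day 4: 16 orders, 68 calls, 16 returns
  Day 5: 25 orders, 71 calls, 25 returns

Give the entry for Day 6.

36 orders, 74 calls, 41 returns

Orders — perfect squares: 1², 2², 3², …: 1, 4, 9, 16, 25 → 36.
Calls — +3 each step: 59, 62, 65, 68, 71 → 74.
Returns: each term is the sum of the two before it; 2, 7, 9, 16, 25 → 41.
Combining the parts gives 36 orders, 74 calls, 41 returns.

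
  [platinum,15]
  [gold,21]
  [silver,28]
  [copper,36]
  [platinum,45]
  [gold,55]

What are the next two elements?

Metal — repeats platinum → gold → silver → copper: platinum, gold, silver, copper, platinum, gold → silver → copper.
Second slot: differences are 6, 7, 8, … (increasing by 1 each time); 15, 21, 28, 36, 45, 55 → 66 → 78.
Putting the parts together: [silver,66] and then [copper,78].

[silver,66], [copper,78]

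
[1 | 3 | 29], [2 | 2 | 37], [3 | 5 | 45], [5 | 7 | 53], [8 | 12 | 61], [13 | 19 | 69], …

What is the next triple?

[21 | 31 | 77]

First component: each term is the sum of the two before it; 1, 2, 3, 5, 8, 13 → 21.
Second component: each term is the sum of the two before it, so 3, 2, 5, 7, 12, 19 → 31.
Third component goes 29, 37, 45, 53, 61, 69 → 77 (+8 each step).
So the next triple is [21 | 31 | 77].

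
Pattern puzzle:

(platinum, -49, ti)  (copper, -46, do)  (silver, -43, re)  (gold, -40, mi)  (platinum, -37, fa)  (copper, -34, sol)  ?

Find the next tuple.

(silver, -31, la)

Metal goes platinum, copper, silver, gold, platinum, copper → silver (repeats platinum → copper → silver → gold).
Second coordinate: +3 each step; -49, -46, -43, -40, -37, -34 → -31.
Note goes ti, do, re, mi, fa, sol → la (runs through the solfège scale do→ti).
Combining the parts gives (silver, -31, la).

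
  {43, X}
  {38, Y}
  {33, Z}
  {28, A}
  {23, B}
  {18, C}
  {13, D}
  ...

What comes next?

First slot: 43, 38, 33, 28, 23, 18, 13 → 8 (−5 each step).
For the letter, letters move forward 1 place in the alphabet, wrapping Z→A: X, Y, Z, A, B, C, D → E.
Putting it together: {8, E}.

{8, E}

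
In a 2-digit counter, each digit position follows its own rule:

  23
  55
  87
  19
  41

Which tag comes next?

73

First digit: +3 each step, mod 10; 2, 5, 8, 1, 4 → 7.
Second digit: 3, 5, 7, 9, 1 → 3 (+2 each step, mod 10).
Putting it together: 73.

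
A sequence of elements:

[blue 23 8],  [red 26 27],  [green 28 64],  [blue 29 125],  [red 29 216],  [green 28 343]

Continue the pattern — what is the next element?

Colour goes blue, red, green, blue, red, green → blue (repeats blue → red → green).
Second entry: differences are 3, 2, 1, … (decreasing by 1 each time); 23, 26, 28, 29, 29, 28 → 26.
Third entry: 8, 27, 64, 125, 216, 343 → 512 (perfect cubes: 2³, 3³, 4³, …).
So the next element is [blue 26 512].

[blue 26 512]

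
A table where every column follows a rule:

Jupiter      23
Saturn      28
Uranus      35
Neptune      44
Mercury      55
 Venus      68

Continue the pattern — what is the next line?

Earth  83

For the planet, runs through the planets Mercury→Neptune: Jupiter, Saturn, Uranus, Neptune, Mercury, Venus → Earth.
Second component — differences are 5, 7, 9, … (increasing by 2 each time): 23, 28, 35, 44, 55, 68 → 83.
So the next line is Earth  83.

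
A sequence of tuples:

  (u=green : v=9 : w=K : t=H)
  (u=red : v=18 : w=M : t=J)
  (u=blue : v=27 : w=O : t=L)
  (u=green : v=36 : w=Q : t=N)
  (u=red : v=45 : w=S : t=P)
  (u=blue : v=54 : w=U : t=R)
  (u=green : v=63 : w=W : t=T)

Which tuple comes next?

(u=red : v=72 : w=Y : t=V)

U — repeats green → red → blue: green, red, blue, green, red, blue, green → red.
V goes 9, 18, 27, 36, 45, 54, 63 → 72 (+9 each step).
W: letters move forward 2 places in the alphabet, so K, M, O, Q, S, U, W → Y.
T goes H, J, L, N, P, R, T → V (letters move forward 2 places in the alphabet).
So the next tuple is (u=red : v=72 : w=Y : t=V).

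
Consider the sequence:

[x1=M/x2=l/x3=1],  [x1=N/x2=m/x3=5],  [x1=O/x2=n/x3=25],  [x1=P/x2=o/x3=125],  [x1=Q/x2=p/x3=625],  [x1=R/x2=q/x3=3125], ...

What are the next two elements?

[x1=S/x2=r/x3=15625], [x1=T/x2=s/x3=78125]

X1 — letters move forward 1 place in the alphabet: M, N, O, P, Q, R → S → T.
X2: letters move forward 1 place in the alphabet, so l, m, n, o, p, q → r → s.
X3: ×5 each step; 1, 5, 25, 125, 625, 3125 → 15625 → 78125.
Putting the parts together: [x1=S/x2=r/x3=15625] and then [x1=T/x2=s/x3=78125].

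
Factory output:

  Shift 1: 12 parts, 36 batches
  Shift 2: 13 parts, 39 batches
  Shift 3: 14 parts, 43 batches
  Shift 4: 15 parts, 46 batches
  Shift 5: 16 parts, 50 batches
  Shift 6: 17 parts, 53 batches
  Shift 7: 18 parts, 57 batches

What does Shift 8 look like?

19 parts, 60 batches

Parts: +1 each step; 12, 13, 14, 15, 16, 17, 18 → 19.
Batches goes 36, 39, 43, 46, 50, 53, 57 → 60 (alternating steps +3, +4, +3, +4, …).
Combining the parts gives 19 parts, 60 batches.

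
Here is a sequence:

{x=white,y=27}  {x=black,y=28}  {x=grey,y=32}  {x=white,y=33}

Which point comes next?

X: repeats white → black → grey; white, black, grey, white → black.
Y: 27, 28, 32, 33 → 37 (alternating steps +1, +4, +1, +4, …).
So the next point is {x=black,y=37}.

{x=black,y=37}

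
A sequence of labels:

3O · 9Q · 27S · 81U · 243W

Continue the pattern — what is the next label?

729Y

First component: ×3 each step, so 3, 9, 27, 81, 243 → 729.
Letter goes O, Q, S, U, W → Y (letters move forward 2 places in the alphabet).
Combining the parts gives 729Y.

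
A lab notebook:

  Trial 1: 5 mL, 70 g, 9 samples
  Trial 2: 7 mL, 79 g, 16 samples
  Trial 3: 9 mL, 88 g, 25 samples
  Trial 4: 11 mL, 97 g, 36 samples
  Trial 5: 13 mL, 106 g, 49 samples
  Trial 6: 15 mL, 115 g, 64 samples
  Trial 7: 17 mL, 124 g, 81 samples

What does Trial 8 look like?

19 mL, 133 g, 100 samples

For the mL, +2 each step: 5, 7, 9, 11, 13, 15, 17 → 19.
G goes 70, 79, 88, 97, 106, 115, 124 → 133 (+9 each step).
Samples: perfect squares: 3², 4², 5², …, so 9, 16, 25, 36, 49, 64, 81 → 100.
Putting it together: 19 mL, 133 g, 100 samples.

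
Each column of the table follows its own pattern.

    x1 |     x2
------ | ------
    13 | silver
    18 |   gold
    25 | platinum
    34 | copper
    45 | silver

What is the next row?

58  gold

Column x1: differences are 5, 7, 9, … (increasing by 2 each time), so 13, 18, 25, 34, 45 → 58.
Column x2 — repeats silver → gold → platinum → copper: silver, gold, platinum, copper, silver → gold.
So the next row is 58  gold.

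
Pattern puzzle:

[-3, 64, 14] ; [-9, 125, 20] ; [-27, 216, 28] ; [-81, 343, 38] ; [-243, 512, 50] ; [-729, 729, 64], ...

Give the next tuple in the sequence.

First part — ×3 each step: -3, -9, -27, -81, -243, -729 → -2187.
Second part: perfect cubes: 4³, 5³, 6³, …; 64, 125, 216, 343, 512, 729 → 1000.
Third part: differences are 6, 8, 10, … (increasing by 2 each time); 14, 20, 28, 38, 50, 64 → 80.
So the next tuple is [-2187, 1000, 80].

[-2187, 1000, 80]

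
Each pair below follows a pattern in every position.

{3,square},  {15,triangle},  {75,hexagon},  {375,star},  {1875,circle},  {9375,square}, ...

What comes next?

{46875,triangle}

First coordinate: ×5 each step; 3, 15, 75, 375, 1875, 9375 → 46875.
Shape: repeats square → triangle → hexagon → star → circle, so square, triangle, hexagon, star, circle, square → triangle.
Putting it together: {46875,triangle}.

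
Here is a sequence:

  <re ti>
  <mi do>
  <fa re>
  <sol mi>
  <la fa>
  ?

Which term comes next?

First note: runs through the solfège scale do→ti; re, mi, fa, sol, la → ti.
Second note goes ti, do, re, mi, fa → sol (runs through the solfège scale do→ti).
Putting it together: <ti sol>.

<ti sol>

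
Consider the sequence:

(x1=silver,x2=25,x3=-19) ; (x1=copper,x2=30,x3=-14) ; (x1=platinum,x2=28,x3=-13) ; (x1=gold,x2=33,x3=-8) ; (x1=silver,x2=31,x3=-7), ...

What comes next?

(x1=copper,x2=36,x3=-2)

For the x1, repeats silver → copper → platinum → gold: silver, copper, platinum, gold, silver → copper.
X2 — alternating steps +5, −2, +5, −2, …: 25, 30, 28, 33, 31 → 36.
X3 goes -19, -14, -13, -8, -7 → -2 (alternating steps +5, +1, +5, +1, …).
Putting it together: (x1=copper,x2=36,x3=-2).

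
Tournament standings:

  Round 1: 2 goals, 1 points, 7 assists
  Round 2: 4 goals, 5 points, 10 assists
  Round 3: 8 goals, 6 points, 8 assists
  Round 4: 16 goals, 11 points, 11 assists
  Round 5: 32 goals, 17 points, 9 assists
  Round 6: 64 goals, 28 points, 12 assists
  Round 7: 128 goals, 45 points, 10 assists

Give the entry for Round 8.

256 goals, 73 points, 13 assists

For the goals, ×2 each step: 2, 4, 8, 16, 32, 64, 128 → 256.
Points — each term is the sum of the two before it: 1, 5, 6, 11, 17, 28, 45 → 73.
Assists: alternating steps +3, −2, +3, −2, …, so 7, 10, 8, 11, 9, 12, 10 → 13.
Putting it together: 256 goals, 73 points, 13 assists.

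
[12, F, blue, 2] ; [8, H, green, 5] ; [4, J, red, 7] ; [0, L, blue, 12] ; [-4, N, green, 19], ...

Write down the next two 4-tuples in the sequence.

[-8, P, red, 31], [-12, R, blue, 50]

First entry: 12, 8, 4, 0, -4 → -8 → -12 (−4 each step).
Letter: letters move forward 2 places in the alphabet; F, H, J, L, N → P → R.
Colour goes blue, green, red, blue, green → red → blue (repeats blue → green → red).
Fourth entry goes 2, 5, 7, 12, 19 → 31 → 50 (each term is the sum of the two before it).
So the next two 4-tuples are [-8, P, red, 31] and [-12, R, blue, 50].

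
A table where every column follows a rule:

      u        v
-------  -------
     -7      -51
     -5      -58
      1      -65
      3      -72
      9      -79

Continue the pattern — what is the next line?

Column u: alternating steps +2, +6, +2, +6, …; -7, -5, 1, 3, 9 → 11.
Column v: -51, -58, -65, -72, -79 → -86 (−7 each step).
Putting it together: 11  -86.

11  -86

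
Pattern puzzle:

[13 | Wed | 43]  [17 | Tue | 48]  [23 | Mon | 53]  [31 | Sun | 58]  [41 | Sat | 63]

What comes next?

For the first coordinate, differences are 4, 6, 8, … (increasing by 2 each time): 13, 17, 23, 31, 41 → 53.
Day: runs backward through the weekdays Mon→Sun, so Wed, Tue, Mon, Sun, Sat → Fri.
Third coordinate: +5 each step; 43, 48, 53, 58, 63 → 68.
Combining the parts gives [53 | Fri | 68].

[53 | Fri | 68]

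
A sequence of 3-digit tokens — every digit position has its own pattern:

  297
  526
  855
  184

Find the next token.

413

First digit: 2, 5, 8, 1 → 4 (+3 each step, mod 10).
Second digit: +3 each step, mod 10, so 9, 2, 5, 8 → 1.
Third digit goes 7, 6, 5, 4 → 3 (−1 each step, mod 10).
Combining the parts gives 413.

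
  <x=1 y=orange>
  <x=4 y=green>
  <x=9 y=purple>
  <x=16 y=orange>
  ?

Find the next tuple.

<x=25 y=green>

X: perfect squares: 1², 2², 3², …, so 1, 4, 9, 16 → 25.
Y: orange, green, purple, orange → green (repeats orange → green → purple).
Putting it together: <x=25 y=green>.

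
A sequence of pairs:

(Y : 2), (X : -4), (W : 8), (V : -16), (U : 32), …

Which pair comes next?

(T : -64)

Letter: letters move back 1 place in the alphabet; Y, X, W, V, U → T.
Second coordinate: ×(-2) each step, so 2, -4, 8, -16, 32 → -64.
Putting it together: (T : -64).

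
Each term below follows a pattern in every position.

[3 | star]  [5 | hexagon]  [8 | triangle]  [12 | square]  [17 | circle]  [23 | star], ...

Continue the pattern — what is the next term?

First entry goes 3, 5, 8, 12, 17, 23 → 30 (differences are 2, 3, 4, … (increasing by 1 each time)).
Shape: star, hexagon, triangle, square, circle, star → hexagon (repeats star → hexagon → triangle → square → circle).
Putting it together: [30 | hexagon].

[30 | hexagon]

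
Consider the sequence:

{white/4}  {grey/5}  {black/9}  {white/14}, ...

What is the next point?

Shade — repeats white → grey → black: white, grey, black, white → grey.
Second component: each term is the sum of the two before it; 4, 5, 9, 14 → 23.
So the next point is {grey/23}.

{grey/23}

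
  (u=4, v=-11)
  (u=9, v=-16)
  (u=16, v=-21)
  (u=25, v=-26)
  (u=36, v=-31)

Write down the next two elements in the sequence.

U goes 4, 9, 16, 25, 36 → 49 → 64 (perfect squares: 2², 3², 4², …).
V: −5 each step, so -11, -16, -21, -26, -31 → -36 → -41.
So the next two elements are (u=49, v=-36) and (u=64, v=-41).

(u=49, v=-36), (u=64, v=-41)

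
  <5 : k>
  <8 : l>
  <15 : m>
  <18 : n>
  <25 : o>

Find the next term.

First coordinate goes 5, 8, 15, 18, 25 → 28 (alternating steps +3, +7, +3, +7, …).
For the letter, letters move forward 1 place in the alphabet: k, l, m, n, o → p.
Combining the parts gives <28 : p>.

<28 : p>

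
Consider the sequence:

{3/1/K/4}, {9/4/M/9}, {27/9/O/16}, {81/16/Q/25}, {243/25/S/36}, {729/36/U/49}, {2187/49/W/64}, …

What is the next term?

{6561/64/Y/81}

For the first component, ×3 each step: 3, 9, 27, 81, 243, 729, 2187 → 6561.
Second component: perfect squares: 1², 2², 3², …; 1, 4, 9, 16, 25, 36, 49 → 64.
Letter goes K, M, O, Q, S, U, W → Y (letters move forward 2 places in the alphabet).
Fourth component: perfect squares: 2², 3², 4², …; 4, 9, 16, 25, 36, 49, 64 → 81.
So the next term is {6561/64/Y/81}.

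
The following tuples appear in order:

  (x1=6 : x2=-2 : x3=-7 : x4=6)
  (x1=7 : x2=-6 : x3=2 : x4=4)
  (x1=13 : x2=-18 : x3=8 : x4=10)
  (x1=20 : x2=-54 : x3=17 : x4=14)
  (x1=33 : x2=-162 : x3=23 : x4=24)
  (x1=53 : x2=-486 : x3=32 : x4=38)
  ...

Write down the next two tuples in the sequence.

X1: 6, 7, 13, 20, 33, 53 → 86 → 139 (each term is the sum of the two before it).
X2 — ×3 each step: -2, -6, -18, -54, -162, -486 → -1458 → -4374.
X3 — alternating steps +9, +6, +9, +6, …: -7, 2, 8, 17, 23, 32 → 38 → 47.
X4: each term is the sum of the two before it, so 6, 4, 10, 14, 24, 38 → 62 → 100.
Putting the parts together: (x1=86 : x2=-1458 : x3=38 : x4=62) and then (x1=139 : x2=-4374 : x3=47 : x4=100).

(x1=86 : x2=-1458 : x3=38 : x4=62), (x1=139 : x2=-4374 : x3=47 : x4=100)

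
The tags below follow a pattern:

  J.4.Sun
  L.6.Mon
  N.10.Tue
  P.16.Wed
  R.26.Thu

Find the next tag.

For the letter, letters move forward 2 places in the alphabet: J, L, N, P, R → T.
Second component — each term is the sum of the two before it: 4, 6, 10, 16, 26 → 42.
Day: runs through the weekdays Mon→Sun, so Sun, Mon, Tue, Wed, Thu → Fri.
So the next tag is T.42.Fri.

T.42.Fri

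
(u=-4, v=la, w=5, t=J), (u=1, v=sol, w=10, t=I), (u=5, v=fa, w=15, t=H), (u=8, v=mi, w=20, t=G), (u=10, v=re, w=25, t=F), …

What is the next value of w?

W: +5 each step, so 5, 10, 15, 20, 25 → 30.

30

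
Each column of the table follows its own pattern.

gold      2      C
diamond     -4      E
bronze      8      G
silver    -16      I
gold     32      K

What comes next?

For the rank, repeats gold → diamond → bronze → silver: gold, diamond, bronze, silver, gold → diamond.
Second component: 2, -4, 8, -16, 32 → -64 (×(-2) each step).
Letter goes C, E, G, I, K → M (letters move forward 2 places in the alphabet).
Putting it together: diamond  -64  M.

diamond  -64  M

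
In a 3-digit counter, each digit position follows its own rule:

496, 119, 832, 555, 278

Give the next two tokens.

First digit: −3 each step, mod 10; 4, 1, 8, 5, 2 → 9 → 6.
Second digit — +2 each step, mod 10: 9, 1, 3, 5, 7 → 9 → 1.
Third digit: +3 each step, mod 10; 6, 9, 2, 5, 8 → 1 → 4.
So the next two tokens are 991 and 614.

991, 614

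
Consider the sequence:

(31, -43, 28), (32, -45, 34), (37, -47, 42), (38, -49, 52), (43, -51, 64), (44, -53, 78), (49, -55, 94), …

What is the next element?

First slot: 31, 32, 37, 38, 43, 44, 49 → 50 (alternating steps +1, +5, +1, +5, …).
Second slot: −2 each step; -43, -45, -47, -49, -51, -53, -55 → -57.
Third slot: differences are 6, 8, 10, … (increasing by 2 each time); 28, 34, 42, 52, 64, 78, 94 → 112.
Putting it together: (50, -57, 112).

(50, -57, 112)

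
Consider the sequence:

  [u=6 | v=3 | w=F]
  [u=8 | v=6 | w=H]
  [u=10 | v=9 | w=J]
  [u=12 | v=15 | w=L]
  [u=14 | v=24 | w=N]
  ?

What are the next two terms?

For the u, +2 each step: 6, 8, 10, 12, 14 → 16 → 18.
V: each term is the sum of the two before it; 3, 6, 9, 15, 24 → 39 → 63.
W — letters move forward 2 places in the alphabet: F, H, J, L, N → P → R.
So the next two terms are [u=16 | v=39 | w=P] and [u=18 | v=63 | w=R].

[u=16 | v=39 | w=P], [u=18 | v=63 | w=R]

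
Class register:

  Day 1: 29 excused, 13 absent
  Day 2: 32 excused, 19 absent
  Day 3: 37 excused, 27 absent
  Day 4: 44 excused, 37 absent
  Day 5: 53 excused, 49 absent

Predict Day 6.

64 excused, 63 absent

Excused: differences are 3, 5, 7, … (increasing by 2 each time); 29, 32, 37, 44, 53 → 64.
Absent: 13, 19, 27, 37, 49 → 63 (differences are 6, 8, 10, … (increasing by 2 each time)).
So the next line is 64 excused, 63 absent.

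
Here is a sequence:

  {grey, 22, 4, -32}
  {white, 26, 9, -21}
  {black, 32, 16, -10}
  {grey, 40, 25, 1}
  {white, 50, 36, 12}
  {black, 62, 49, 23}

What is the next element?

Shade — repeats grey → white → black: grey, white, black, grey, white, black → grey.
Second coordinate: 22, 26, 32, 40, 50, 62 → 76 (differences are 4, 6, 8, … (increasing by 2 each time)).
Third coordinate: perfect squares: 2², 3², 4², …; 4, 9, 16, 25, 36, 49 → 64.
Fourth coordinate goes -32, -21, -10, 1, 12, 23 → 34 (+11 each step).
So the next element is {grey, 76, 64, 34}.

{grey, 76, 64, 34}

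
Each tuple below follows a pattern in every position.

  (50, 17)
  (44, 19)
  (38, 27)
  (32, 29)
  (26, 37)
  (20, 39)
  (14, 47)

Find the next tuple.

First part: −6 each step, so 50, 44, 38, 32, 26, 20, 14 → 8.
Second part — alternating steps +2, +8, +2, +8, …: 17, 19, 27, 29, 37, 39, 47 → 49.
Putting it together: (8, 49).

(8, 49)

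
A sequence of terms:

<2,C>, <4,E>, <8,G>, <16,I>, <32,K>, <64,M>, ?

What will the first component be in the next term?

128

For the first component, ×2 each step: 2, 4, 8, 16, 32, 64 → 128.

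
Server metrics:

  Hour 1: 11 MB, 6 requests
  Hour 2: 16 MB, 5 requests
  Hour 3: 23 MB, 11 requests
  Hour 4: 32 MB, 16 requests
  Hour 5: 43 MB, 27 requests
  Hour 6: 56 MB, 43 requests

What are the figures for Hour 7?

MB goes 11, 16, 23, 32, 43, 56 → 71 (differences are 5, 7, 9, … (increasing by 2 each time)).
Requests: 6, 5, 11, 16, 27, 43 → 70 (each term is the sum of the two before it).
So the next row is 71 MB, 70 requests.

71 MB, 70 requests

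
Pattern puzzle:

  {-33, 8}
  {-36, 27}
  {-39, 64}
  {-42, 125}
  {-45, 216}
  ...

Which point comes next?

{-48, 343}

First entry: -33, -36, -39, -42, -45 → -48 (−3 each step).
Second entry: perfect cubes: 2³, 3³, 4³, …; 8, 27, 64, 125, 216 → 343.
So the next point is {-48, 343}.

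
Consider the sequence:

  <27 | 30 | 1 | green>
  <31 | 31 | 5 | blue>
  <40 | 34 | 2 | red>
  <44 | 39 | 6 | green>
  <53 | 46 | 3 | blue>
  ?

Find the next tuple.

<57 | 55 | 7 | red>

First part: alternating steps +4, +9, +4, +9, …, so 27, 31, 40, 44, 53 → 57.
Second part — differences are 1, 3, 5, … (increasing by 2 each time): 30, 31, 34, 39, 46 → 55.
Third part: 1, 5, 2, 6, 3 → 7 (alternating steps +4, −3, +4, −3, …).
Colour: green, blue, red, green, blue → red (repeats green → blue → red).
So the next tuple is <57 | 55 | 7 | red>.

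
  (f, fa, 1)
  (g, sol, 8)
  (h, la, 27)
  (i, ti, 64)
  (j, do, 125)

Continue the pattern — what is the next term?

(k, re, 216)

Letter goes f, g, h, i, j → k (letters move forward 1 place in the alphabet).
Note goes fa, sol, la, ti, do → re (runs through the solfège scale do→ti).
For the third coordinate, perfect cubes: 1³, 2³, 3³, …: 1, 8, 27, 64, 125 → 216.
Combining the parts gives (k, re, 216).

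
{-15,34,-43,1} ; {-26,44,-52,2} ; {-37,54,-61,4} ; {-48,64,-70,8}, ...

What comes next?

For the first slot, −11 each step: -15, -26, -37, -48 → -59.
Second slot: +10 each step, so 34, 44, 54, 64 → 74.
Third slot: −9 each step; -43, -52, -61, -70 → -79.
Fourth slot: 1, 2, 4, 8 → 16 (×2 each step).
So the next tuple is {-59,74,-79,16}.

{-59,74,-79,16}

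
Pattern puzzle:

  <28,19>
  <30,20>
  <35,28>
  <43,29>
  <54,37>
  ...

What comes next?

<68,38>

For the first part, differences are 2, 5, 8, … (increasing by 3 each time): 28, 30, 35, 43, 54 → 68.
Second part: 19, 20, 28, 29, 37 → 38 (alternating steps +1, +8, +1, +8, …).
Combining the parts gives <68,38>.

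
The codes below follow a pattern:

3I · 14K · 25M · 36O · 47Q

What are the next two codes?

First component: +11 each step; 3, 14, 25, 36, 47 → 58 → 69.
Letter: I, K, M, O, Q → S → U (letters move forward 2 places in the alphabet).
So the next two codes are 58S and 69U.

58S then 69U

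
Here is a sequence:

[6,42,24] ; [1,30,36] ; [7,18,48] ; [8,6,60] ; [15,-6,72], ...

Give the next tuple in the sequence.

[23,-18,84]

For the first slot, each term is the sum of the two before it: 6, 1, 7, 8, 15 → 23.
For the second slot, −12 each step: 42, 30, 18, 6, -6 → -18.
Third slot goes 24, 36, 48, 60, 72 → 84 (together with the second slot always sums to 66).
Putting it together: [23,-18,84].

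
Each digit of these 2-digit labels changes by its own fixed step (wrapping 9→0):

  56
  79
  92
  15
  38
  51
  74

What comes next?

First digit goes 5, 7, 9, 1, 3, 5, 7 → 9 (+2 each step, mod 10).
For the second digit, +3 each step, mod 10: 6, 9, 2, 5, 8, 1, 4 → 7.
So the next label is 97.

97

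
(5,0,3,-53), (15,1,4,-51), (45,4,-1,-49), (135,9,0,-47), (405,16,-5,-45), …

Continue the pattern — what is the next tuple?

(1215,25,-4,-43)

First slot goes 5, 15, 45, 135, 405 → 1215 (×3 each step).
Second slot: 0, 1, 4, 9, 16 → 25 (differences are 1, 3, 5, … (increasing by 2 each time)).
Third slot: alternating steps +1, −5, +1, −5, …; 3, 4, -1, 0, -5 → -4.
Fourth slot: +2 each step; -53, -51, -49, -47, -45 → -43.
So the next tuple is (1215,25,-4,-43).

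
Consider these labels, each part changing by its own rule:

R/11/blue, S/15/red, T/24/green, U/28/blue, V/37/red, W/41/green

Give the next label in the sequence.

Letter goes R, S, T, U, V, W → X (letters move forward 1 place in the alphabet).
Second component: alternating steps +4, +9, +4, +9, …, so 11, 15, 24, 28, 37, 41 → 50.
Colour goes blue, red, green, blue, red, green → blue (repeats blue → red → green).
Combining the parts gives X/50/blue.

X/50/blue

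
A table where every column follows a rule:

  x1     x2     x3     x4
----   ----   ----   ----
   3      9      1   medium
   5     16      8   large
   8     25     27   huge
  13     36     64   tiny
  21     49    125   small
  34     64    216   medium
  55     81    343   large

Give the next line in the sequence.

89  100  512  huge

Column x1: each term is the sum of the two before it; 3, 5, 8, 13, 21, 34, 55 → 89.
For the column x2, perfect squares: 3², 4², 5², …: 9, 16, 25, 36, 49, 64, 81 → 100.
Column x3: perfect cubes: 1³, 2³, 3³, …, so 1, 8, 27, 64, 125, 216, 343 → 512.
Column x4 goes medium, large, huge, tiny, small, medium, large → huge (repeats medium → large → huge → tiny → small).
Combining the parts gives 89  100  512  huge.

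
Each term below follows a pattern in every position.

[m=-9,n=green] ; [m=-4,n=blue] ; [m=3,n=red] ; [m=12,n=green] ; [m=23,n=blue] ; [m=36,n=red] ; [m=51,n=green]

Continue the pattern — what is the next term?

M: differences are 5, 7, 9, … (increasing by 2 each time), so -9, -4, 3, 12, 23, 36, 51 → 68.
N: repeats green → blue → red; green, blue, red, green, blue, red, green → blue.
Putting it together: [m=68,n=blue].

[m=68,n=blue]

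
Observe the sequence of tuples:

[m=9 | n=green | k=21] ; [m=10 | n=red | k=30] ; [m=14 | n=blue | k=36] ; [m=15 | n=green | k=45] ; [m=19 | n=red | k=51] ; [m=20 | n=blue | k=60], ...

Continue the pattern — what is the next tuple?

[m=24 | n=green | k=66]

M goes 9, 10, 14, 15, 19, 20 → 24 (alternating steps +1, +4, +1, +4, …).
N: repeats green → red → blue; green, red, blue, green, red, blue → green.
K goes 21, 30, 36, 45, 51, 60 → 66 (alternating steps +9, +6, +9, +6, …).
Putting it together: [m=24 | n=green | k=66].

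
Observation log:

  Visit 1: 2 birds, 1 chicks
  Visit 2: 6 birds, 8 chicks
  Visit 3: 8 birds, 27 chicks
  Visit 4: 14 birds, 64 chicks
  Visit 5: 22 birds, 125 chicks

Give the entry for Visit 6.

Birds: each term is the sum of the two before it, so 2, 6, 8, 14, 22 → 36.
For the chicks, perfect cubes: 1³, 2³, 3³, …: 1, 8, 27, 64, 125 → 216.
Putting it together: 36 birds, 216 chicks.

36 birds, 216 chicks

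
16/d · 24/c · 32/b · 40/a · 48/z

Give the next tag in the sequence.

First component goes 16, 24, 32, 40, 48 → 56 (+8 each step).
Letter goes d, c, b, a, z → y (letters move back 1 place in the alphabet, wrapping A→Z).
So the next tag is 56/y.

56/y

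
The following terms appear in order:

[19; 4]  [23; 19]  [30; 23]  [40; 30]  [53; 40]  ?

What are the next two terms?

[69; 53], [88; 69]

First slot: differences are 4, 7, 10, … (increasing by 3 each time); 19, 23, 30, 40, 53 → 69 → 88.
Second slot goes 4, 19, 23, 30, 40 → 53 → 69 (always the previous value of the first slot).
So the next two terms are [69; 53] and [88; 69].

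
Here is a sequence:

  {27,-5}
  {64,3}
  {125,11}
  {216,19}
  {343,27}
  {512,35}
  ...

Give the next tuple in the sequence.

{729,43}

For the first part, perfect cubes: 3³, 4³, 5³, …: 27, 64, 125, 216, 343, 512 → 729.
For the second part, +8 each step: -5, 3, 11, 19, 27, 35 → 43.
Putting it together: {729,43}.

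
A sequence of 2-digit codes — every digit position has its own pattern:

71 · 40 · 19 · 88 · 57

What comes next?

First digit: −3 each step, mod 10, so 7, 4, 1, 8, 5 → 2.
Second digit goes 1, 0, 9, 8, 7 → 6 (−1 each step, mod 10).
Putting it together: 26.

26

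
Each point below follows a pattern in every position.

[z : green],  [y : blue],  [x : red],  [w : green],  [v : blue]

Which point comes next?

[u : red]

Letter — letters move back 1 place in the alphabet: z, y, x, w, v → u.
Colour: repeats green → blue → red; green, blue, red, green, blue → red.
So the next point is [u : red].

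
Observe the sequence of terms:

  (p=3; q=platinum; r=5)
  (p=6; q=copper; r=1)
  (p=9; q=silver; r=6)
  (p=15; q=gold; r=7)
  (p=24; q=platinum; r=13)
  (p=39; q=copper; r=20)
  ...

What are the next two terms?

(p=63; q=silver; r=33), (p=102; q=gold; r=53)

P: each term is the sum of the two before it, so 3, 6, 9, 15, 24, 39 → 63 → 102.
Q: repeats platinum → copper → silver → gold; platinum, copper, silver, gold, platinum, copper → silver → gold.
R — each term is the sum of the two before it: 5, 1, 6, 7, 13, 20 → 33 → 53.
So the next two terms are (p=63; q=silver; r=33) and (p=102; q=gold; r=53).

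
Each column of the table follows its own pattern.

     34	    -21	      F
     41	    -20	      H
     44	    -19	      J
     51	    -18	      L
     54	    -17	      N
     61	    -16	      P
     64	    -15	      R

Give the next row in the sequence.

71  -14  T

First component: 34, 41, 44, 51, 54, 61, 64 → 71 (alternating steps +7, +3, +7, +3, …).
Second component: +1 each step, so -21, -20, -19, -18, -17, -16, -15 → -14.
Letter: letters move forward 2 places in the alphabet, so F, H, J, L, N, P, R → T.
So the next row is 71  -14  T.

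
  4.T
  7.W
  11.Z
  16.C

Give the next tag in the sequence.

22.F

First component: differences are 3, 4, 5, … (increasing by 1 each time); 4, 7, 11, 16 → 22.
For the letter, letters move forward 3 places in the alphabet, wrapping Z→A: T, W, Z, C → F.
So the next tag is 22.F.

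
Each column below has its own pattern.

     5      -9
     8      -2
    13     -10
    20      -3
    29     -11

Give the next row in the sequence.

For the first component, differences are 3, 5, 7, … (increasing by 2 each time): 5, 8, 13, 20, 29 → 40.
Second component goes -9, -2, -10, -3, -11 → -4 (alternating steps +7, −8, +7, −8, …).
Putting it together: 40  -4.

40  -4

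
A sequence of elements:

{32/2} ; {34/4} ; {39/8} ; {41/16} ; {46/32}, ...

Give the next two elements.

For the first entry, alternating steps +2, +5, +2, +5, …: 32, 34, 39, 41, 46 → 48 → 53.
Second entry — ×2 each step: 2, 4, 8, 16, 32 → 64 → 128.
Putting the parts together: {48/64} and then {53/128}.

{48/64}, {53/128}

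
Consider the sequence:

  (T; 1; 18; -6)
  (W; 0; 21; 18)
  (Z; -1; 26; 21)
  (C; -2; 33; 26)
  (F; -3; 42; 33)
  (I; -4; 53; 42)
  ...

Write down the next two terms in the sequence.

(L; -5; 66; 53), (O; -6; 81; 66)

Letter: letters move forward 3 places in the alphabet, wrapping Z→A, so T, W, Z, C, F, I → L → O.
Second part: 1, 0, -1, -2, -3, -4 → -5 → -6 (−1 each step).
Third part goes 18, 21, 26, 33, 42, 53 → 66 → 81 (differences are 3, 5, 7, … (increasing by 2 each time)).
Fourth part — always the previous value of the third part: -6, 18, 21, 26, 33, 42 → 53 → 66.
So the next two terms are (L; -5; 66; 53) and (O; -6; 81; 66).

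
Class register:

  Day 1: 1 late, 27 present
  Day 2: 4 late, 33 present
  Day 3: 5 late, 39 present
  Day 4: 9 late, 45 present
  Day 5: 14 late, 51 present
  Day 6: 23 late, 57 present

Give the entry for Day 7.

37 late, 63 present

Late goes 1, 4, 5, 9, 14, 23 → 37 (each term is the sum of the two before it).
Present: +6 each step; 27, 33, 39, 45, 51, 57 → 63.
So the next line is 37 late, 63 present.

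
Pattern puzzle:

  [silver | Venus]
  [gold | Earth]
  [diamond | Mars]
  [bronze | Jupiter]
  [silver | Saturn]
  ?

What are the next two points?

[gold | Uranus], [diamond | Neptune]

Rank: repeats silver → gold → diamond → bronze; silver, gold, diamond, bronze, silver → gold → diamond.
Planet goes Venus, Earth, Mars, Jupiter, Saturn → Uranus → Neptune (runs through the planets Mercury→Neptune).
So the next two points are [gold | Uranus] and [diamond | Neptune].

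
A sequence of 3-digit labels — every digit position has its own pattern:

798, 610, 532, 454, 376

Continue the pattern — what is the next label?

298

First digit: −1 each step, mod 10; 7, 6, 5, 4, 3 → 2.
Second digit: +2 each step, mod 10; 9, 1, 3, 5, 7 → 9.
For the third digit, +2 each step, mod 10: 8, 0, 2, 4, 6 → 8.
Combining the parts gives 298.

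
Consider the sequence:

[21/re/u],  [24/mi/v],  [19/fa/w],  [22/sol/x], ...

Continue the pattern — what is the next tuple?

[17/la/y]

First slot goes 21, 24, 19, 22 → 17 (alternating steps +3, −5, +3, −5, …).
For the note, runs through the solfège scale do→ti: re, mi, fa, sol → la.
Letter: letters move forward 1 place in the alphabet; u, v, w, x → y.
Putting it together: [17/la/y].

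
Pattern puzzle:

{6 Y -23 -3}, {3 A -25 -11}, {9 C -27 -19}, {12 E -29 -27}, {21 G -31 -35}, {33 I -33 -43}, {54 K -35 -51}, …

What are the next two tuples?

{87 M -37 -59}, {141 O -39 -67}

First value — each term is the sum of the two before it: 6, 3, 9, 12, 21, 33, 54 → 87 → 141.
Letter — letters move forward 2 places in the alphabet, wrapping Z→A: Y, A, C, E, G, I, K → M → O.
Third value: −2 each step; -23, -25, -27, -29, -31, -33, -35 → -37 → -39.
Fourth value: -3, -11, -19, -27, -35, -43, -51 → -59 → -67 (−8 each step).
Putting the parts together: {87 M -37 -59} and then {141 O -39 -67}.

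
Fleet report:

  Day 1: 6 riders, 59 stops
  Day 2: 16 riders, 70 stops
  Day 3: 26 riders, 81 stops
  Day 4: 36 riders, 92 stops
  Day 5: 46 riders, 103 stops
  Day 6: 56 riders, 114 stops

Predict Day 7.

66 riders, 125 stops

For the riders, +10 each step: 6, 16, 26, 36, 46, 56 → 66.
Stops goes 59, 70, 81, 92, 103, 114 → 125 (+11 each step).
So the next line is 66 riders, 125 stops.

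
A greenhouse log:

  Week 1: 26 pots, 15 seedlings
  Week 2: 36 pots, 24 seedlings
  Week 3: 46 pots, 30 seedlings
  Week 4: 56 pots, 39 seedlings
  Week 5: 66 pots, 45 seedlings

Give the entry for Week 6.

Pots: +10 each step, so 26, 36, 46, 56, 66 → 76.
Seedlings: alternating steps +9, +6, +9, +6, …, so 15, 24, 30, 39, 45 → 54.
Putting it together: 76 pots, 54 seedlings.

76 pots, 54 seedlings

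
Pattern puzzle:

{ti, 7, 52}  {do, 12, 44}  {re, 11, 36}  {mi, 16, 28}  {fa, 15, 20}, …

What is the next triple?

{sol, 20, 12}

Note — runs through the solfège scale do→ti: ti, do, re, mi, fa → sol.
For the second part, alternating steps +5, −1, +5, −1, …: 7, 12, 11, 16, 15 → 20.
Third part: −8 each step, so 52, 44, 36, 28, 20 → 12.
Combining the parts gives {sol, 20, 12}.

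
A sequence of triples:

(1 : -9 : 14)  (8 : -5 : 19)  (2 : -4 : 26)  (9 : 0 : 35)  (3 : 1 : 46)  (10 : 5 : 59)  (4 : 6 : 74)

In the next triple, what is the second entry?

10

Second entry goes -9, -5, -4, 0, 1, 5, 6 → 10 (alternating steps +4, +1, +4, +1, …).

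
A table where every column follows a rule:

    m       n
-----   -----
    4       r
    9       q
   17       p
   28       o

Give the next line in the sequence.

42  n

Column m: differences are 5, 8, 11, … (increasing by 3 each time), so 4, 9, 17, 28 → 42.
Column n: letters move back 1 place in the alphabet; r, q, p, o → n.
Putting it together: 42  n.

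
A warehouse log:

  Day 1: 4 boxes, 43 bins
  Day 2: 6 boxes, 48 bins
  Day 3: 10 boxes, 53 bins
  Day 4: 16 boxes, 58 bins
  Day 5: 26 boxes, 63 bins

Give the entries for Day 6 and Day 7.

42 boxes, 68 bins; 68 boxes, 73 bins

Boxes: each term is the sum of the two before it, so 4, 6, 10, 16, 26 → 42 → 68.
Bins goes 43, 48, 53, 58, 63 → 68 → 73 (+5 each step).
Putting the parts together: 42 boxes, 68 bins and then 68 boxes, 73 bins.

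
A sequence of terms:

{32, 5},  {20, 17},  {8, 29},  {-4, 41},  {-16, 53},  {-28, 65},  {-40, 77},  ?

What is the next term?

{-52, 89}

First value goes 32, 20, 8, -4, -16, -28, -40 → -52 (−12 each step).
For the second value, together with the first value always sums to 37: 5, 17, 29, 41, 53, 65, 77 → 89.
So the next term is {-52, 89}.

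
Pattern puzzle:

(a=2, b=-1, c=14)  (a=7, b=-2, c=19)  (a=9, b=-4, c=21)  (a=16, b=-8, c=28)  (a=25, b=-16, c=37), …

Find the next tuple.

A: each term is the sum of the two before it; 2, 7, 9, 16, 25 → 41.
B: -1, -2, -4, -8, -16 → -32 (×2 each step).
C goes 14, 19, 21, 28, 37 → 53 (always 12 more than the a).
So the next tuple is (a=41, b=-32, c=53).

(a=41, b=-32, c=53)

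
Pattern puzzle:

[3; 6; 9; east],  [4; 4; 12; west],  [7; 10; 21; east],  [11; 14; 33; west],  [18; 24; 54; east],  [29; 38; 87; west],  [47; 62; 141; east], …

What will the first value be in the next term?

First value: each term is the sum of the two before it, so 3, 4, 7, 11, 18, 29, 47 → 76.
Second value: each term is the sum of the two before it; 6, 4, 10, 14, 24, 38, 62 → 100.
Third value: always 3 × the first value, so 9, 12, 21, 33, 54, 87, 141 → 228.
For the direction, alternates east ↔ west: east, west, east, west, east, west, east → west.

76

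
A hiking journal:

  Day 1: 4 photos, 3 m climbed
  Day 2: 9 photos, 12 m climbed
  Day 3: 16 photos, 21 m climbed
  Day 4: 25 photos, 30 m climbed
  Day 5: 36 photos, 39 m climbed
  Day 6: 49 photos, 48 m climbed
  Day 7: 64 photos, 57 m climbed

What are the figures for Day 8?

81 photos, 66 m climbed

Photos: perfect squares: 2², 3², 4², …, so 4, 9, 16, 25, 36, 49, 64 → 81.
M climbed — +9 each step: 3, 12, 21, 30, 39, 48, 57 → 66.
So the next record is 81 photos, 66 m climbed.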